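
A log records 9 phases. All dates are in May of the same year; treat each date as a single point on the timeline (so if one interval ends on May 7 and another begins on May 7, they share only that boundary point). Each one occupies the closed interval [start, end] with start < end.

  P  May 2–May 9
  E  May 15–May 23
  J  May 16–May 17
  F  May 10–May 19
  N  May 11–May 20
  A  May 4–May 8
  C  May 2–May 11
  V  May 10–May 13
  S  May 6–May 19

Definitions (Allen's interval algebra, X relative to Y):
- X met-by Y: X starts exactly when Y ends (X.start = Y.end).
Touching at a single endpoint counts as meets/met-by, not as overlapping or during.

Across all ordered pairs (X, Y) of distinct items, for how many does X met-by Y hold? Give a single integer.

Checking all 72 ordered pairs for relation 'met-by'; matching pairs in alphabetical order:
(N, C): N met-by C ✓
Count: 1.

1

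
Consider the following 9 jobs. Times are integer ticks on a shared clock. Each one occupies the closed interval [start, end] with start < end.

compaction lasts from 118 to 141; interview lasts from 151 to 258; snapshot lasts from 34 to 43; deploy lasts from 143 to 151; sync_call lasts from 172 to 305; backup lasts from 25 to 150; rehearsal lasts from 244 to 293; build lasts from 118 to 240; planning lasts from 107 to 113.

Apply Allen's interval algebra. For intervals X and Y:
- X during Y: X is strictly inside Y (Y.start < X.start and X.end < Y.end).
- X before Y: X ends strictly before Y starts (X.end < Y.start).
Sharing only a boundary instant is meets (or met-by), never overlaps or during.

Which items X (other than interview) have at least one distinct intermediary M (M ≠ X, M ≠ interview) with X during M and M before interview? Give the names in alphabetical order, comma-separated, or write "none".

compaction, planning, snapshot

Target interview = [151, 258].
Intermediaries M with M before interview: backup, compaction, planning, snapshot.
Via backup — items with X during backup: compaction, planning, snapshot.
Via compaction — items with X during compaction: none.
Via planning — items with X during planning: none.
Via snapshot — items with X during snapshot: none.
Union: compaction, planning, snapshot.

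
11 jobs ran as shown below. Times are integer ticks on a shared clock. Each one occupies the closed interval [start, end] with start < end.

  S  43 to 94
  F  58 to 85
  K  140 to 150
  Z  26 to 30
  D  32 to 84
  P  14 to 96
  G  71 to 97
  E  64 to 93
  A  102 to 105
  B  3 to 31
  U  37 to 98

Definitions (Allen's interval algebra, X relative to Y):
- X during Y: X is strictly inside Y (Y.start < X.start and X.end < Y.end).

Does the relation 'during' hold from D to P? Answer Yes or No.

D = [32, 84], P = [14, 96].
Actual relation of D to P: during.
Asked whether 'during' holds → Yes.

Yes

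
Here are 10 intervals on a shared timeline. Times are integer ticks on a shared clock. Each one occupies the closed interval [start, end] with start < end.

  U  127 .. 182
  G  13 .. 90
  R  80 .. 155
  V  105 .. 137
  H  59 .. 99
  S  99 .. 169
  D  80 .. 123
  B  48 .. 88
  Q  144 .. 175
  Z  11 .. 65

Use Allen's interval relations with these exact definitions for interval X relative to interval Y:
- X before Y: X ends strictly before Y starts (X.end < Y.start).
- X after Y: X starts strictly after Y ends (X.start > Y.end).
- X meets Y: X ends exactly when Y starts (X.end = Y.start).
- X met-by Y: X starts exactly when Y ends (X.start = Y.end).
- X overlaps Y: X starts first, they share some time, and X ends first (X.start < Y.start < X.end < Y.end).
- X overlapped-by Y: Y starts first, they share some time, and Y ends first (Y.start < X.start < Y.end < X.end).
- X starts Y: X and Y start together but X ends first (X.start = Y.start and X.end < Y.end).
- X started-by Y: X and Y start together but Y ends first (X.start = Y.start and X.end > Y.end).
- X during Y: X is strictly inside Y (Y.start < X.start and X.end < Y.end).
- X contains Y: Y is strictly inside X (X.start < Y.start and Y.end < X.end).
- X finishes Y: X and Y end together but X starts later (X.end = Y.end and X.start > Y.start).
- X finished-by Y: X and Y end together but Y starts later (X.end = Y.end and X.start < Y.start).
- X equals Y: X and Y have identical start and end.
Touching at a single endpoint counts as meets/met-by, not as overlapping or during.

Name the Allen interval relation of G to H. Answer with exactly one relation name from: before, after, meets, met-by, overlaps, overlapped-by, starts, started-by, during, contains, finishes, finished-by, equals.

overlaps

G = [13, 90]; H = [59, 99].
Compare endpoints: G.start < H.start, G.start < H.end, G.end > H.start, G.end < H.end.
That pattern is 'overlaps'.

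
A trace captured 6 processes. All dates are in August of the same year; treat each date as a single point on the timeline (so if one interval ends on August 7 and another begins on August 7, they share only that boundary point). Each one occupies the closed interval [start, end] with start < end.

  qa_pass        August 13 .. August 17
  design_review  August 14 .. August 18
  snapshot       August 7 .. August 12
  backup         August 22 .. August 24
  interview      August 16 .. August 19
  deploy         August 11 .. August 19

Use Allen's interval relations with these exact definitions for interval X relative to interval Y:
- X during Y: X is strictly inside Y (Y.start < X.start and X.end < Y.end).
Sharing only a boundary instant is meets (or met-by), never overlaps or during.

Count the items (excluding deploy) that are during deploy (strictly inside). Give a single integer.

Target deploy = [August 11, August 19].
backup [August 22, August 24] → after → no.
design_review [August 14, August 18] → during → counts.
interview [August 16, August 19] → finishes → no.
qa_pass [August 13, August 17] → during → counts.
snapshot [August 7, August 12] → overlaps → no.
Total: 2.

2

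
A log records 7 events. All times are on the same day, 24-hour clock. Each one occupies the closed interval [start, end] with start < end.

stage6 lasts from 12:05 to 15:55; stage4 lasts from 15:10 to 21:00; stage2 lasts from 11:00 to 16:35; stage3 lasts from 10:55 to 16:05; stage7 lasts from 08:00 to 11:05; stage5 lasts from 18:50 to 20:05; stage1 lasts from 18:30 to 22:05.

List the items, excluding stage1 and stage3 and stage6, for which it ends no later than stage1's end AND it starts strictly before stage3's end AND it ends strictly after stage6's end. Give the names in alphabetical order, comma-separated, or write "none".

Conditions: its end is no later than stage1's end (X.end <= 22:05) AND its start is strictly before stage3's end (X.start < 16:05) AND its end is strictly after stage6's end (X.end > 15:55).
stage2: end 16:35 <= 22:05? ✓; start 11:00 < 16:05? ✓; end 16:35 > 15:55? ✓ → yes.
stage4: end 21:00 <= 22:05? ✓; start 15:10 < 16:05? ✓; end 21:00 > 15:55? ✓ → yes.
stage5: end 20:05 <= 22:05? ✓; start 18:50 < 16:05? ✗; end 20:05 > 15:55? ✓ → no.
stage7: end 11:05 <= 22:05? ✓; start 08:00 < 16:05? ✓; end 11:05 > 15:55? ✗ → no.
Result: stage2, stage4.

stage2, stage4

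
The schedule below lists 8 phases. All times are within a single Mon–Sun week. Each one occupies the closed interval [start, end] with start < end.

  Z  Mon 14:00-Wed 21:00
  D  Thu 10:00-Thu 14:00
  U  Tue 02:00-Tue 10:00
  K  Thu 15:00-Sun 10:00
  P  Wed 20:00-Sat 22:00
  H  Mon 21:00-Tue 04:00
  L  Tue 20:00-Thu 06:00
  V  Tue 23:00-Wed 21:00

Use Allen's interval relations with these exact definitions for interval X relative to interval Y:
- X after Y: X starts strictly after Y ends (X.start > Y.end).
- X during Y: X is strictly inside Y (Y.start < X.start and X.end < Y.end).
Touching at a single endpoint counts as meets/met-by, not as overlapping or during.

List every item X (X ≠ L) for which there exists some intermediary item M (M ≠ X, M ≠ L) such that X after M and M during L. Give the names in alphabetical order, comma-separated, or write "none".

D, K

Target L = [Tue 20:00, Thu 06:00].
Intermediaries M with M during L: V.
Via V — items with X after V: D, K.
Union: D, K.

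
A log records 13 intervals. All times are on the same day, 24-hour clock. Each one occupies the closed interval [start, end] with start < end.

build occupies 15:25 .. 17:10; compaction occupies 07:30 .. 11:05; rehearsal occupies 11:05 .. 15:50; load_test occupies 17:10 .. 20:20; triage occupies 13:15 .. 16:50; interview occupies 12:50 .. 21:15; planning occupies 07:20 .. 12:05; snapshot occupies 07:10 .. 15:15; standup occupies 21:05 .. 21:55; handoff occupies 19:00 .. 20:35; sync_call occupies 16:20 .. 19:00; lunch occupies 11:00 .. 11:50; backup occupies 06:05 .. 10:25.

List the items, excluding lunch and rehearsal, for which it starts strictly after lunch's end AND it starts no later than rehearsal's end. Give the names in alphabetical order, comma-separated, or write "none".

build, interview, triage

Conditions: its start is strictly after lunch's end (X.start > 11:50) AND its start is no later than rehearsal's end (X.start <= 15:50).
backup: start 06:05 > 11:50? ✗; start 06:05 <= 15:50? ✓ → no.
build: start 15:25 > 11:50? ✓; start 15:25 <= 15:50? ✓ → yes.
compaction: start 07:30 > 11:50? ✗; start 07:30 <= 15:50? ✓ → no.
handoff: start 19:00 > 11:50? ✓; start 19:00 <= 15:50? ✗ → no.
interview: start 12:50 > 11:50? ✓; start 12:50 <= 15:50? ✓ → yes.
load_test: start 17:10 > 11:50? ✓; start 17:10 <= 15:50? ✗ → no.
planning: start 07:20 > 11:50? ✗; start 07:20 <= 15:50? ✓ → no.
snapshot: start 07:10 > 11:50? ✗; start 07:10 <= 15:50? ✓ → no.
standup: start 21:05 > 11:50? ✓; start 21:05 <= 15:50? ✗ → no.
sync_call: start 16:20 > 11:50? ✓; start 16:20 <= 15:50? ✗ → no.
triage: start 13:15 > 11:50? ✓; start 13:15 <= 15:50? ✓ → yes.
Result: build, interview, triage.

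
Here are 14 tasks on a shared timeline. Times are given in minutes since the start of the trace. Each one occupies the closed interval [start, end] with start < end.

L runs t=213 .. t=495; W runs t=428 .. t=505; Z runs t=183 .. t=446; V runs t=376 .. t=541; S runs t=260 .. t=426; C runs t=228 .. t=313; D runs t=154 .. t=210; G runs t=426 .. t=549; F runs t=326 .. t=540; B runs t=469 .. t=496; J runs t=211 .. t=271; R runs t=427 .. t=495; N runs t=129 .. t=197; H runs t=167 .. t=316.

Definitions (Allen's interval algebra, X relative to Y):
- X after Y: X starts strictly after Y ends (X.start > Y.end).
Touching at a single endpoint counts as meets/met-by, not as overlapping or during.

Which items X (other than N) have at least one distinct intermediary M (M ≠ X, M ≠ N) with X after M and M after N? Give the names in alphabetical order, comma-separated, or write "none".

Target N = [t=129, t=197].
Intermediaries M with M after N: B, C, F, G, J, L, R, S, V, W.
Via B — items with X after B: none.
Via C — items with X after C: B, F, G, R, V, W.
Via F — items with X after F: none.
Via G — items with X after G: none.
Via J — items with X after J: B, F, G, R, V, W.
Via L — items with X after L: none.
Via R — items with X after R: none.
Via S — items with X after S: B, R, W.
Via V — items with X after V: none.
Via W — items with X after W: none.
Union: B, F, G, R, V, W.

B, F, G, R, V, W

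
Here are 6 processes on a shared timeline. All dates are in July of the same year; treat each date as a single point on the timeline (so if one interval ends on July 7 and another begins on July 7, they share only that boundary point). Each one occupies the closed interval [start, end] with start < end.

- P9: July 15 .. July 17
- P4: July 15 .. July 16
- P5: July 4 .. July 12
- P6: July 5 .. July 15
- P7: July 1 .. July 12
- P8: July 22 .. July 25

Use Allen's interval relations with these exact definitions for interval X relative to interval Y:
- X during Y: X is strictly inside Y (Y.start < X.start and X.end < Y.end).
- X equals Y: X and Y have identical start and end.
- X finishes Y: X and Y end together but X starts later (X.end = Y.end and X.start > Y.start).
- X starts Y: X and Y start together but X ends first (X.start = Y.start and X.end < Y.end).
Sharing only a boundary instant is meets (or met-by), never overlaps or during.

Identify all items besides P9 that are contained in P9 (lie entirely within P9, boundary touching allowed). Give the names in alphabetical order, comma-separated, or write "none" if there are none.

Target P9 = [July 15, July 17].
P4 [July 15, July 16] → starts → yes.
P5 [July 4, July 12] → before → no.
P6 [July 5, July 15] → meets → no.
P7 [July 1, July 12] → before → no.
P8 [July 22, July 25] → after → no.
Result: P4.

P4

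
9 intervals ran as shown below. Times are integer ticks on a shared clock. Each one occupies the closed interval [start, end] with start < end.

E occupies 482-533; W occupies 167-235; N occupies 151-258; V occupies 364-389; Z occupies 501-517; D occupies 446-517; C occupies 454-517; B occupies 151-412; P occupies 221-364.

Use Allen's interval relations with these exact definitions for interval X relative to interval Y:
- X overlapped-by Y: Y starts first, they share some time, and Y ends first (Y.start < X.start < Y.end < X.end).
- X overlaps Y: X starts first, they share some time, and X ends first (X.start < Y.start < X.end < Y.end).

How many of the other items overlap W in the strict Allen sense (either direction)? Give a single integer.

Target W = [167, 235].
B [151, 412] → contains → no.
C [454, 517] → after → no.
D [446, 517] → after → no.
E [482, 533] → after → no.
N [151, 258] → contains → no.
P [221, 364] → overlapped-by → counts.
V [364, 389] → after → no.
Z [501, 517] → after → no.
Total: 1.

1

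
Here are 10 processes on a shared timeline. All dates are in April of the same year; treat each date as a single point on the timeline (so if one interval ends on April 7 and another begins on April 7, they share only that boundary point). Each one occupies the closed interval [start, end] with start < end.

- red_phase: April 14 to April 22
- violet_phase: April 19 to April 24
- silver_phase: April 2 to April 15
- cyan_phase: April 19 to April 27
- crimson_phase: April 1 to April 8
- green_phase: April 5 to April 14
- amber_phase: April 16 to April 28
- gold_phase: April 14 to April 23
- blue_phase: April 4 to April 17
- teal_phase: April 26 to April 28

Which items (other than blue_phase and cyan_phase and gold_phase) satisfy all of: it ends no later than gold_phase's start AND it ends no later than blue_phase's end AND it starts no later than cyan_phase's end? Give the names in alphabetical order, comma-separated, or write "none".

Conditions: its end is no later than gold_phase's start (X.end <= April 14) AND its end is no later than blue_phase's end (X.end <= April 17) AND its start is no later than cyan_phase's end (X.start <= April 27).
amber_phase: end April 28 <= April 14? ✗; end April 28 <= April 17? ✗; start April 16 <= April 27? ✓ → no.
crimson_phase: end April 8 <= April 14? ✓; end April 8 <= April 17? ✓; start April 1 <= April 27? ✓ → yes.
green_phase: end April 14 <= April 14? ✓; end April 14 <= April 17? ✓; start April 5 <= April 27? ✓ → yes.
red_phase: end April 22 <= April 14? ✗; end April 22 <= April 17? ✗; start April 14 <= April 27? ✓ → no.
silver_phase: end April 15 <= April 14? ✗; end April 15 <= April 17? ✓; start April 2 <= April 27? ✓ → no.
teal_phase: end April 28 <= April 14? ✗; end April 28 <= April 17? ✗; start April 26 <= April 27? ✓ → no.
violet_phase: end April 24 <= April 14? ✗; end April 24 <= April 17? ✗; start April 19 <= April 27? ✓ → no.
Result: crimson_phase, green_phase.

crimson_phase, green_phase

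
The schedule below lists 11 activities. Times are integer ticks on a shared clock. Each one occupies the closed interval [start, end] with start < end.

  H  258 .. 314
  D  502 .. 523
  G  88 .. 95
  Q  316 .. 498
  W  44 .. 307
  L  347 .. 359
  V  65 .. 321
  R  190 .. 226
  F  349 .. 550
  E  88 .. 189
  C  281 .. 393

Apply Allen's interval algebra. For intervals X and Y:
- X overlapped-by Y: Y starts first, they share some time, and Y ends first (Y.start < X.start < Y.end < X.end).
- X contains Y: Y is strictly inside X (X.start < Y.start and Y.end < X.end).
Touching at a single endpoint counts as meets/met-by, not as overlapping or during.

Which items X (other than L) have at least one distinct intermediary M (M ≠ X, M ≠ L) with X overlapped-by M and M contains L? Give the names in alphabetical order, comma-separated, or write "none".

Target L = [347, 359].
Intermediaries M with M contains L: C, Q.
Via C — items with X overlapped-by C: F, Q.
Via Q — items with X overlapped-by Q: F.
Union: F, Q.

F, Q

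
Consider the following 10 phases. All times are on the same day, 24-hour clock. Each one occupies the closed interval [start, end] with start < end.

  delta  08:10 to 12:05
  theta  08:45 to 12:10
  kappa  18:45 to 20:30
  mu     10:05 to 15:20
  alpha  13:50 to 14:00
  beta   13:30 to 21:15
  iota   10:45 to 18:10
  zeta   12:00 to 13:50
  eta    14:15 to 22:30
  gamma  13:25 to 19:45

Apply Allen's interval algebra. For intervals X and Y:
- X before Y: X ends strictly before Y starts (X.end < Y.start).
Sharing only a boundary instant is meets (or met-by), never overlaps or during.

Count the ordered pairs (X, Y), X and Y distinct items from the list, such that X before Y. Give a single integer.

Checking all 90 ordered pairs for relation 'before'; matching pairs in alphabetical order:
(alpha, eta): alpha before eta ✓
(alpha, kappa): alpha before kappa ✓
(delta, alpha): delta before alpha ✓
(delta, beta): delta before beta ✓
(delta, eta): delta before eta ✓
(delta, gamma): delta before gamma ✓
(delta, kappa): delta before kappa ✓
(iota, kappa): iota before kappa ✓
(mu, kappa): mu before kappa ✓
(theta, alpha): theta before alpha ✓
(theta, beta): theta before beta ✓
(theta, eta): theta before eta ✓
(theta, gamma): theta before gamma ✓
(theta, kappa): theta before kappa ✓
(zeta, eta): zeta before eta ✓
(zeta, kappa): zeta before kappa ✓
Count: 16.

16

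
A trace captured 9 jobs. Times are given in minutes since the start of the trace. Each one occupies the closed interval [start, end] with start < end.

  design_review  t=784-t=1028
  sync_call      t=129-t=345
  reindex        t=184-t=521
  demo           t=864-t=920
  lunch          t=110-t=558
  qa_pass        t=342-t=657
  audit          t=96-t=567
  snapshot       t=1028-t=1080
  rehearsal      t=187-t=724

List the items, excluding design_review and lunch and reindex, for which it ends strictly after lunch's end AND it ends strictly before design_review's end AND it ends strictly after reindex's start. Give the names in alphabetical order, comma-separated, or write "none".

audit, demo, qa_pass, rehearsal

Conditions: its end is strictly after lunch's end (X.end > t=558) AND its end is strictly before design_review's end (X.end < t=1028) AND its end is strictly after reindex's start (X.end > t=184).
audit: end t=567 > t=558? ✓; end t=567 < t=1028? ✓; end t=567 > t=184? ✓ → yes.
demo: end t=920 > t=558? ✓; end t=920 < t=1028? ✓; end t=920 > t=184? ✓ → yes.
qa_pass: end t=657 > t=558? ✓; end t=657 < t=1028? ✓; end t=657 > t=184? ✓ → yes.
rehearsal: end t=724 > t=558? ✓; end t=724 < t=1028? ✓; end t=724 > t=184? ✓ → yes.
snapshot: end t=1080 > t=558? ✓; end t=1080 < t=1028? ✗; end t=1080 > t=184? ✓ → no.
sync_call: end t=345 > t=558? ✗; end t=345 < t=1028? ✓; end t=345 > t=184? ✓ → no.
Result: audit, demo, qa_pass, rehearsal.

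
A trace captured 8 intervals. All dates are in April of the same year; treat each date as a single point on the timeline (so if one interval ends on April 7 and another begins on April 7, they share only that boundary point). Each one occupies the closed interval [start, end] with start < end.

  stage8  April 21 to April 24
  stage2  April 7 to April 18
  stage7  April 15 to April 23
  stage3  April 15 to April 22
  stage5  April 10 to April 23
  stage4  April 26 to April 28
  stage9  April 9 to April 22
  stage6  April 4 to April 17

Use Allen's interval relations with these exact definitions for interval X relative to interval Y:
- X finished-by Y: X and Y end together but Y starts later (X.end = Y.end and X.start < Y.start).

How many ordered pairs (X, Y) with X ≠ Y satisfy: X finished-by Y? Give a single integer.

Checking all 56 ordered pairs for relation 'finished-by'; matching pairs in alphabetical order:
(stage5, stage7): stage5 finished-by stage7 ✓
(stage9, stage3): stage9 finished-by stage3 ✓
Count: 2.

2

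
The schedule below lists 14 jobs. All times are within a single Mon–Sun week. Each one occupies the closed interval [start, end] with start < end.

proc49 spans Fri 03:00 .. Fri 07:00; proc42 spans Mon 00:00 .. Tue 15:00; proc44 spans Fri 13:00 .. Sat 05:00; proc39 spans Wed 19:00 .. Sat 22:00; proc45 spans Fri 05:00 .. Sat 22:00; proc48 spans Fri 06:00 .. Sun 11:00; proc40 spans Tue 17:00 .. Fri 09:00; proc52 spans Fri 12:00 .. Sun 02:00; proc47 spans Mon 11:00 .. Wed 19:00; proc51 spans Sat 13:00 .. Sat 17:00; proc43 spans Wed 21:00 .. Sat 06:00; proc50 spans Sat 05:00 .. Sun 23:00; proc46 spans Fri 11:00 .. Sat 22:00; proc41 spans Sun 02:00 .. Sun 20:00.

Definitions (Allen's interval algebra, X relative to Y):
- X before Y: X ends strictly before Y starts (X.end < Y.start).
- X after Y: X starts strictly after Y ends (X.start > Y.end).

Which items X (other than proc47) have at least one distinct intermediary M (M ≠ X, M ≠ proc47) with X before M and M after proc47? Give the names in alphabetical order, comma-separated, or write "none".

Target proc47 = [Mon 11:00, Wed 19:00].
Intermediaries M with M after proc47: proc41, proc43, proc44, proc45, proc46, proc48, proc49, proc50, proc51, proc52.
Via proc41 — items with X before proc41: proc39, proc40, proc42, proc43, proc44, proc45, proc46, proc49, proc51.
Via proc43 — items with X before proc43: proc42.
Via proc44 — items with X before proc44: proc40, proc42, proc49.
Via proc45 — items with X before proc45: proc42.
Via proc46 — items with X before proc46: proc40, proc42, proc49.
Via proc48 — items with X before proc48: proc42.
Via proc49 — items with X before proc49: proc42.
Via proc50 — items with X before proc50: proc40, proc42, proc49.
Via proc51 — items with X before proc51: proc40, proc42, proc43, proc44, proc49.
Via proc52 — items with X before proc52: proc40, proc42, proc49.
Union: proc39, proc40, proc42, proc43, proc44, proc45, proc46, proc49, proc51.

proc39, proc40, proc42, proc43, proc44, proc45, proc46, proc49, proc51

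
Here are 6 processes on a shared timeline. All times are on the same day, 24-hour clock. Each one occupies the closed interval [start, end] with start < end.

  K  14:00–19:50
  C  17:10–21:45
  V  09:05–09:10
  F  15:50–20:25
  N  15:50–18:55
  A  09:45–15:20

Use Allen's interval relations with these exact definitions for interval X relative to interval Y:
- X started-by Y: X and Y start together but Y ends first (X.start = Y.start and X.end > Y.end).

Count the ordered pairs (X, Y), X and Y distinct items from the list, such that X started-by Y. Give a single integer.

1

Checking all 30 ordered pairs for relation 'started-by'; matching pairs in alphabetical order:
(F, N): F started-by N ✓
Count: 1.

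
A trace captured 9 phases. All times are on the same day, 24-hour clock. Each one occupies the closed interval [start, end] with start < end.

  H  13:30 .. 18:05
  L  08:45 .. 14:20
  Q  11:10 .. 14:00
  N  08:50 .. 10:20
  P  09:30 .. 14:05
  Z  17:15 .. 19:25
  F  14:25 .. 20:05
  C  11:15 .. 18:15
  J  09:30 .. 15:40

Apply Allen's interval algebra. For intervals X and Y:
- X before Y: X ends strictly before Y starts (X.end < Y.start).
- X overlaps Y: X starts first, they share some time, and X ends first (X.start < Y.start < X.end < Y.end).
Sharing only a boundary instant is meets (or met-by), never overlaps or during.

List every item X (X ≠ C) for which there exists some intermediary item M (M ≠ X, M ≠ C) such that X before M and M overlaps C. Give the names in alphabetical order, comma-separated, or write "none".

Target C = [11:15, 18:15].
Intermediaries M with M overlaps C: J, L, P, Q.
Via J — items with X before J: none.
Via L — items with X before L: none.
Via P — items with X before P: none.
Via Q — items with X before Q: N.
Union: N.

N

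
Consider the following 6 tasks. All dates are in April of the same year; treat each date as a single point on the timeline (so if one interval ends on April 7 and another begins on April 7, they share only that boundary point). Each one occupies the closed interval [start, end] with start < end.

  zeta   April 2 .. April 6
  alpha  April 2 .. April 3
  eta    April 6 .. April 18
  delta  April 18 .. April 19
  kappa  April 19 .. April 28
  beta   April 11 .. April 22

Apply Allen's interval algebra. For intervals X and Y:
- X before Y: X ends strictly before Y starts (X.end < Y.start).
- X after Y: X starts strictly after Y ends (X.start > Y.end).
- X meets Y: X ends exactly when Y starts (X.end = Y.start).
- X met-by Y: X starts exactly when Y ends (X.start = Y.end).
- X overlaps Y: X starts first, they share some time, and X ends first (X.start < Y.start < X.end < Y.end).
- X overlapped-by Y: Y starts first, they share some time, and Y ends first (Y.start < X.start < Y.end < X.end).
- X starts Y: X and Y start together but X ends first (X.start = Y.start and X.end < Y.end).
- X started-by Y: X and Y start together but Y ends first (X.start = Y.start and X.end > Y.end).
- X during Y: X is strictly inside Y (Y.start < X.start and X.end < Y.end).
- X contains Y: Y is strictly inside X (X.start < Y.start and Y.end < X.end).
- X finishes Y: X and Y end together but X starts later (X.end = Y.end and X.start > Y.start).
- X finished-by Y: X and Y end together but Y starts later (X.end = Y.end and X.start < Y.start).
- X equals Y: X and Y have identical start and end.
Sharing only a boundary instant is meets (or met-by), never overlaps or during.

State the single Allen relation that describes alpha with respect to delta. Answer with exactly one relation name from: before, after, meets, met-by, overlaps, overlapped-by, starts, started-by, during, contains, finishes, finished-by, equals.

alpha = [April 2, April 3]; delta = [April 18, April 19].
Compare endpoints: alpha.start < delta.start, alpha.start < delta.end, alpha.end < delta.start, alpha.end < delta.end.
That pattern is 'before'.

before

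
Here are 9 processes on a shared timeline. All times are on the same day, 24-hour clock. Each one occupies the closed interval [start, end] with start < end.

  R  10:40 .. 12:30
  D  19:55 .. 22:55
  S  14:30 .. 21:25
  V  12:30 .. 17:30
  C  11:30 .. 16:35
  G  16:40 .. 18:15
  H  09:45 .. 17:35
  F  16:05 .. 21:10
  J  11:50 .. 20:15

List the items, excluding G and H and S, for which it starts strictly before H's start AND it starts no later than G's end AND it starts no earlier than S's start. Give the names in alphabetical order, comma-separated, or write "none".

Conditions: its start is strictly before H's start (X.start < 09:45) AND its start is no later than G's end (X.start <= 18:15) AND its start is no earlier than S's start (X.start >= 14:30).
C: start 11:30 < 09:45? ✗; start 11:30 <= 18:15? ✓; start 11:30 >= 14:30? ✗ → no.
D: start 19:55 < 09:45? ✗; start 19:55 <= 18:15? ✗; start 19:55 >= 14:30? ✓ → no.
F: start 16:05 < 09:45? ✗; start 16:05 <= 18:15? ✓; start 16:05 >= 14:30? ✓ → no.
J: start 11:50 < 09:45? ✗; start 11:50 <= 18:15? ✓; start 11:50 >= 14:30? ✗ → no.
R: start 10:40 < 09:45? ✗; start 10:40 <= 18:15? ✓; start 10:40 >= 14:30? ✗ → no.
V: start 12:30 < 09:45? ✗; start 12:30 <= 18:15? ✓; start 12:30 >= 14:30? ✗ → no.
Result: none.

none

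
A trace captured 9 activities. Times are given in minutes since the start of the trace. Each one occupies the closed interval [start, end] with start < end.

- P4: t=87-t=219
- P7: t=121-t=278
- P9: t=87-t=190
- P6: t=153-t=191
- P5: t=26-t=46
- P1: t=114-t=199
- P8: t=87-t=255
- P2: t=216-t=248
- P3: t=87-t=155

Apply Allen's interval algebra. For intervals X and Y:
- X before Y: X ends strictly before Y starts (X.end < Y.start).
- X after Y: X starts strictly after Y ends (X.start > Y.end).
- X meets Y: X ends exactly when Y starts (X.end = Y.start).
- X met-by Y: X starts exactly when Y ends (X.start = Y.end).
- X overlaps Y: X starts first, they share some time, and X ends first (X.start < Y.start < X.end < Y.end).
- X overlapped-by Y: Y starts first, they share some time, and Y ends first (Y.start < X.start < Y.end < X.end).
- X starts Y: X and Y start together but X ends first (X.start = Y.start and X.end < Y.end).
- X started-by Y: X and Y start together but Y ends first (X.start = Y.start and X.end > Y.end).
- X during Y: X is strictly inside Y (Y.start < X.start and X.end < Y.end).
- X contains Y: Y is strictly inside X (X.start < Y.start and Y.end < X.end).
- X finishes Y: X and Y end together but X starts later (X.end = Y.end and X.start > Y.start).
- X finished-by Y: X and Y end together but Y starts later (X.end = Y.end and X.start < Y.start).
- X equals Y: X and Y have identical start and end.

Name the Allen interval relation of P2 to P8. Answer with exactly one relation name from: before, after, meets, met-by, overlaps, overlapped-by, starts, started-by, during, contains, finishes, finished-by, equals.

P2 = [t=216, t=248]; P8 = [t=87, t=255].
Compare endpoints: P2.start > P8.start, P2.start < P8.end, P2.end > P8.start, P2.end < P8.end.
That pattern is 'during'.

during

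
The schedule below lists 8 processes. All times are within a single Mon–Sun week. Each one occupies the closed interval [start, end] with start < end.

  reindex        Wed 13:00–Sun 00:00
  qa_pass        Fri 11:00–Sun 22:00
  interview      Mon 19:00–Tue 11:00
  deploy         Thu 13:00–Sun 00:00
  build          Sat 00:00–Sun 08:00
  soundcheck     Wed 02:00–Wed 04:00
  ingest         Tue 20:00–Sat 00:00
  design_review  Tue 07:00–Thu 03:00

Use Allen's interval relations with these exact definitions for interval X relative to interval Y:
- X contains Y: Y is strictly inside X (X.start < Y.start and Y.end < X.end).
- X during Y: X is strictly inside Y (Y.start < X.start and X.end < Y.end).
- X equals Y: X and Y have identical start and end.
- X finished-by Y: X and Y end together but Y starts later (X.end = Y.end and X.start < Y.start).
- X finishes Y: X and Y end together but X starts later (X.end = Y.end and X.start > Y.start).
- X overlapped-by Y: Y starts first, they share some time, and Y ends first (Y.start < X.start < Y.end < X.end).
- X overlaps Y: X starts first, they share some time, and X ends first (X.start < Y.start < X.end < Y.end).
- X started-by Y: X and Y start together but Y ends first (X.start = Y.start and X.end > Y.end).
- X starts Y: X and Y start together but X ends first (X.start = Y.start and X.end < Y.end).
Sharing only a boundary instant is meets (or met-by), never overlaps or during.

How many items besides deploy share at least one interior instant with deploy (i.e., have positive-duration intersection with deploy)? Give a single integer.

4

Target deploy = [Thu 13:00, Sun 00:00].
build [Sat 00:00, Sun 08:00] → overlapped-by → counts.
design_review [Tue 07:00, Thu 03:00] → before → no.
ingest [Tue 20:00, Sat 00:00] → overlaps → counts.
interview [Mon 19:00, Tue 11:00] → before → no.
qa_pass [Fri 11:00, Sun 22:00] → overlapped-by → counts.
reindex [Wed 13:00, Sun 00:00] → finished-by → counts.
soundcheck [Wed 02:00, Wed 04:00] → before → no.
Total: 4.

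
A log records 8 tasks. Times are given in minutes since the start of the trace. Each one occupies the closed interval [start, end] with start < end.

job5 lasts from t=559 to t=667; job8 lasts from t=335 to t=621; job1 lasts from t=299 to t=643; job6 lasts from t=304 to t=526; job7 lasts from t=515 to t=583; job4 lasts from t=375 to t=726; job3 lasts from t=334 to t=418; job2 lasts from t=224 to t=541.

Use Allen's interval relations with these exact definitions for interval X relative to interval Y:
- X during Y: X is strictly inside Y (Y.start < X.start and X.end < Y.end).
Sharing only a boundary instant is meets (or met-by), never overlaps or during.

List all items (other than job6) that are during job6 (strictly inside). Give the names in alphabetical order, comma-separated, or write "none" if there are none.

Target job6 = [t=304, t=526].
job1 [t=299, t=643] → contains → no.
job2 [t=224, t=541] → contains → no.
job3 [t=334, t=418] → during → yes.
job4 [t=375, t=726] → overlapped-by → no.
job5 [t=559, t=667] → after → no.
job7 [t=515, t=583] → overlapped-by → no.
job8 [t=335, t=621] → overlapped-by → no.
Result: job3.

job3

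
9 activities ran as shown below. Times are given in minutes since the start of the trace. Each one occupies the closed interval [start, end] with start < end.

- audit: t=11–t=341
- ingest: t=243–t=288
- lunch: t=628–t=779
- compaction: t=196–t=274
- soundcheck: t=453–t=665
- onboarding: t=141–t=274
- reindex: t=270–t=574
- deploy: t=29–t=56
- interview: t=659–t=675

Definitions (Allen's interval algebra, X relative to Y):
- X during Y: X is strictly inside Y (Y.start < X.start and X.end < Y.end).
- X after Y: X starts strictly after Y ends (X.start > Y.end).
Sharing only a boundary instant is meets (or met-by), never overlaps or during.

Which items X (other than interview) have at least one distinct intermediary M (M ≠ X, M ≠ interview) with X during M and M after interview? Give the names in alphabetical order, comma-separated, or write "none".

Target interview = [t=659, t=675].
Intermediaries M with M after interview: none.
Union: none.

none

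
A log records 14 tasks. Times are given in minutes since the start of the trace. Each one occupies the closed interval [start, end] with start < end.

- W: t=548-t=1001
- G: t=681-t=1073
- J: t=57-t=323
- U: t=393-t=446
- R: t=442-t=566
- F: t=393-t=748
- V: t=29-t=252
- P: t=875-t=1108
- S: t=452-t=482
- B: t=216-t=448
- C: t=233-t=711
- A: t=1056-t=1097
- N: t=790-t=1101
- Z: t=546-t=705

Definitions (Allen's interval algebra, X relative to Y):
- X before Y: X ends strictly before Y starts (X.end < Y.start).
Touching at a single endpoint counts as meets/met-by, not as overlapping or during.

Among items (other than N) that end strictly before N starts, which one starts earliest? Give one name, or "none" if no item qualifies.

Target N = [t=790, t=1101].
A [t=1056, t=1097] → during → excluded.
B [t=216, t=448] → before → candidate.
C [t=233, t=711] → before → candidate.
F [t=393, t=748] → before → candidate.
G [t=681, t=1073] → overlaps → excluded.
J [t=57, t=323] → before → candidate.
P [t=875, t=1108] → overlapped-by → excluded.
R [t=442, t=566] → before → candidate.
S [t=452, t=482] → before → candidate.
U [t=393, t=446] → before → candidate.
V [t=29, t=252] → before → candidate.
W [t=548, t=1001] → overlaps → excluded.
Z [t=546, t=705] → before → candidate.
Among candidates, earliest start is t=29 → V.

V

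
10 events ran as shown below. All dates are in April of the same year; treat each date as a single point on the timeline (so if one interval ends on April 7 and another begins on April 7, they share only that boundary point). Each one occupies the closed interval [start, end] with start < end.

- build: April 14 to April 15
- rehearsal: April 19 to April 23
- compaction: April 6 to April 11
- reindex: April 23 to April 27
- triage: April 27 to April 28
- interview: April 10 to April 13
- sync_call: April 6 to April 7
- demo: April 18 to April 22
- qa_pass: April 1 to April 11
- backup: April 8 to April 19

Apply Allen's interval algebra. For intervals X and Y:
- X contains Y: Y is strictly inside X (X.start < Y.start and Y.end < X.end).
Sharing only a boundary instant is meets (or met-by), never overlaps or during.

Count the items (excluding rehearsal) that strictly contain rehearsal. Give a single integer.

Target rehearsal = [April 19, April 23].
backup [April 8, April 19] → meets → no.
build [April 14, April 15] → before → no.
compaction [April 6, April 11] → before → no.
demo [April 18, April 22] → overlaps → no.
interview [April 10, April 13] → before → no.
qa_pass [April 1, April 11] → before → no.
reindex [April 23, April 27] → met-by → no.
sync_call [April 6, April 7] → before → no.
triage [April 27, April 28] → after → no.
Total: 0.

0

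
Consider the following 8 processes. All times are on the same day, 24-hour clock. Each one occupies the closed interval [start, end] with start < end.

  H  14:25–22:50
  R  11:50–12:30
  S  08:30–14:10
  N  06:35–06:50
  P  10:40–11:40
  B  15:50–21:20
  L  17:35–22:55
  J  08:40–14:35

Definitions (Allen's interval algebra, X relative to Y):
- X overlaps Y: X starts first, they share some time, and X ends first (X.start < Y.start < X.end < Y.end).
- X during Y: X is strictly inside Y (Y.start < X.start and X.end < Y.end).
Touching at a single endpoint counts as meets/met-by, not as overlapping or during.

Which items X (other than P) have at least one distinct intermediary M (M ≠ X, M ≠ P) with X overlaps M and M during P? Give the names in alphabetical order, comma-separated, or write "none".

Target P = [10:40, 11:40].
Intermediaries M with M during P: none.
Union: none.

none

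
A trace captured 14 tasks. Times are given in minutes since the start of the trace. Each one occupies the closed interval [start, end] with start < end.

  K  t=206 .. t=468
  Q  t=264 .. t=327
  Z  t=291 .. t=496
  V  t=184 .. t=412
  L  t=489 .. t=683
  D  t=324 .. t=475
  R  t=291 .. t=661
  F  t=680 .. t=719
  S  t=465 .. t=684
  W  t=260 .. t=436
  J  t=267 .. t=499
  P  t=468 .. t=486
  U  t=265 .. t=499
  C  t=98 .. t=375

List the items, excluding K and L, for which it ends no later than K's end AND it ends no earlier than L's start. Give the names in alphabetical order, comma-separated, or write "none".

Conditions: its end is no later than K's end (X.end <= t=468) AND its end is no earlier than L's start (X.end >= t=489).
C: end t=375 <= t=468? ✓; end t=375 >= t=489? ✗ → no.
D: end t=475 <= t=468? ✗; end t=475 >= t=489? ✗ → no.
F: end t=719 <= t=468? ✗; end t=719 >= t=489? ✓ → no.
J: end t=499 <= t=468? ✗; end t=499 >= t=489? ✓ → no.
P: end t=486 <= t=468? ✗; end t=486 >= t=489? ✗ → no.
Q: end t=327 <= t=468? ✓; end t=327 >= t=489? ✗ → no.
R: end t=661 <= t=468? ✗; end t=661 >= t=489? ✓ → no.
S: end t=684 <= t=468? ✗; end t=684 >= t=489? ✓ → no.
U: end t=499 <= t=468? ✗; end t=499 >= t=489? ✓ → no.
V: end t=412 <= t=468? ✓; end t=412 >= t=489? ✗ → no.
W: end t=436 <= t=468? ✓; end t=436 >= t=489? ✗ → no.
Z: end t=496 <= t=468? ✗; end t=496 >= t=489? ✓ → no.
Result: none.

none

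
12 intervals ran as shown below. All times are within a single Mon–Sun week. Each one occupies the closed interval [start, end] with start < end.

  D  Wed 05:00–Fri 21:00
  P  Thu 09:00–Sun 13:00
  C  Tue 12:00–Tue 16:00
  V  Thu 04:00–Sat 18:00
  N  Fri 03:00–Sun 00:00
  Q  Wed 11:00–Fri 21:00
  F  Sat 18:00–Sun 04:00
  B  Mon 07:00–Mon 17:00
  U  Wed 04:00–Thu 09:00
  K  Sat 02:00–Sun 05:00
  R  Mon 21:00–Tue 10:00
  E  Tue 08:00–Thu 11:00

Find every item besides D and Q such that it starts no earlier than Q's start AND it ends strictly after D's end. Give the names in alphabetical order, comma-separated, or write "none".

Conditions: its start is no earlier than Q's start (X.start >= Wed 11:00) AND its end is strictly after D's end (X.end > Fri 21:00).
B: start Mon 07:00 >= Wed 11:00? ✗; end Mon 17:00 > Fri 21:00? ✗ → no.
C: start Tue 12:00 >= Wed 11:00? ✗; end Tue 16:00 > Fri 21:00? ✗ → no.
E: start Tue 08:00 >= Wed 11:00? ✗; end Thu 11:00 > Fri 21:00? ✗ → no.
F: start Sat 18:00 >= Wed 11:00? ✓; end Sun 04:00 > Fri 21:00? ✓ → yes.
K: start Sat 02:00 >= Wed 11:00? ✓; end Sun 05:00 > Fri 21:00? ✓ → yes.
N: start Fri 03:00 >= Wed 11:00? ✓; end Sun 00:00 > Fri 21:00? ✓ → yes.
P: start Thu 09:00 >= Wed 11:00? ✓; end Sun 13:00 > Fri 21:00? ✓ → yes.
R: start Mon 21:00 >= Wed 11:00? ✗; end Tue 10:00 > Fri 21:00? ✗ → no.
U: start Wed 04:00 >= Wed 11:00? ✗; end Thu 09:00 > Fri 21:00? ✗ → no.
V: start Thu 04:00 >= Wed 11:00? ✓; end Sat 18:00 > Fri 21:00? ✓ → yes.
Result: F, K, N, P, V.

F, K, N, P, V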